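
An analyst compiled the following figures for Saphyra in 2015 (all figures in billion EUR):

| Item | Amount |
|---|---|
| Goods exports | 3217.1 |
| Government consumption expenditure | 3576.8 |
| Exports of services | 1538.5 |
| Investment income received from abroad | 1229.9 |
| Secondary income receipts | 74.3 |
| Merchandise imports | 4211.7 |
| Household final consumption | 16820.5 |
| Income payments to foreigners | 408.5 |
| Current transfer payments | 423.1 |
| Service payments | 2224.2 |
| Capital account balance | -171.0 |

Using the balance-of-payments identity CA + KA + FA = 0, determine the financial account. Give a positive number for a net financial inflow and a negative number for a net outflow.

1378.7

Goods balance = 3217.1 - 4211.7 = -994.6
Services balance = 1538.5 - 2224.2 = -685.7
Trade balance (goods + services) = -994.6 + (-685.7) = -1680.3
Net primary income = 1229.9 - 408.5 = 821.4
Net secondary income = 74.3 - 423.1 = -348.8
Current account = -1680.3 + 821.4 + (-348.8) = -1207.7
Financial account = -(-1207.7 + (-171.0)) = 1378.7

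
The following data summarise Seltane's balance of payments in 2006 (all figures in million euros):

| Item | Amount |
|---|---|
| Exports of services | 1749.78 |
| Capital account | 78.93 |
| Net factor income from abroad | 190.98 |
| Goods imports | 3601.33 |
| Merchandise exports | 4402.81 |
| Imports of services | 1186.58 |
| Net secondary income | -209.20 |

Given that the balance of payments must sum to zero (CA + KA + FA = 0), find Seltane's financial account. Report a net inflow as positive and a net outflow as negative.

-1425.39

Goods balance = 4402.81 - 3601.33 = 801.48
Services balance = 1749.78 - 1186.58 = 563.20
Trade balance (goods + services) = 801.48 + 563.20 = 1364.68
Net primary income = 190.98
Net secondary income = -209.20
Current account = 1364.68 + 190.98 + (-209.20) = 1346.46
Financial account = -(1346.46 + 78.93) = -1425.39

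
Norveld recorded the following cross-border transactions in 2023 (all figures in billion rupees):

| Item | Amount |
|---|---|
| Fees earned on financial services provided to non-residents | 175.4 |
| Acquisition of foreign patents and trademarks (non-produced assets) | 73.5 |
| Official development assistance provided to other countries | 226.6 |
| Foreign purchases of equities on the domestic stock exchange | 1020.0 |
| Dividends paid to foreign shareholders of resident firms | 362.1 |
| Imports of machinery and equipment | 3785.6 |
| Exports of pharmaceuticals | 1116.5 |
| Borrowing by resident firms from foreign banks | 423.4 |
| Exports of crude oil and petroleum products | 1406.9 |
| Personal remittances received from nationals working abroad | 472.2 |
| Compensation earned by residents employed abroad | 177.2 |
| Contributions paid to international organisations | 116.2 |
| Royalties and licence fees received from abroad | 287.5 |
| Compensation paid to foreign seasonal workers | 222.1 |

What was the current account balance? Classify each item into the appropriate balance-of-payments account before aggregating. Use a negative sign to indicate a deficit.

-1076.9

Goods: -3785.6 + 1116.5 + 1406.9 = -1262.2
Services: 175.4 + 287.5 = 462.9
Primary income: 177.2 - 362.1 - 222.1 = -407.0
Secondary income: 472.2 - 226.6 - 116.2 = 129.4
Current account = (-1262.2) + 462.9 + (-407.0) + 129.4 = -1076.9
(Excluded from the current account — capital account: acquisition of foreign patents and trademarks (non-produced assets) 73.5; financial account: foreign purchases of equities on the domestic stock exchange 1020.0, borrowing by resident firms from foreign banks 423.4.)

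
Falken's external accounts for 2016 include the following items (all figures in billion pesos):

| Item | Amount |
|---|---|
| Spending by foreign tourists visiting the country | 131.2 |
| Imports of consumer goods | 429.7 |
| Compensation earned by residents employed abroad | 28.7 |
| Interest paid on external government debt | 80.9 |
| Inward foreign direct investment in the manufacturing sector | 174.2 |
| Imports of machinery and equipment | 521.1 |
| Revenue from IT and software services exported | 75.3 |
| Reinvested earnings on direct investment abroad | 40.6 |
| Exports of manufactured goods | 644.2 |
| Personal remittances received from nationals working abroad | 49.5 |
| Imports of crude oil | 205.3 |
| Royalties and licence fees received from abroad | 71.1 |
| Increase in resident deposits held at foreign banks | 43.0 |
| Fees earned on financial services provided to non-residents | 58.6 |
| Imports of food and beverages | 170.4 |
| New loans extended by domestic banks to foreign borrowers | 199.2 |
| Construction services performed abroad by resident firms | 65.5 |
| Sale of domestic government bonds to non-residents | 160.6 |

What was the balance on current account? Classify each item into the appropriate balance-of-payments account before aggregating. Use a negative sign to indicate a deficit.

-242.7

Goods: -205.3 - 521.1 - 170.4 + 644.2 - 429.7 = -682.3
Services: 65.5 + 75.3 + 131.2 + 71.1 + 58.6 = 401.7
Primary income: -80.9 + 28.7 + 40.6 = -11.6
Secondary income: 49.5
Current account = (-682.3) + 401.7 + (-11.6) + 49.5 = -242.7
(Excluded from the current account — financial account: inward foreign direct investment in the manufacturing sector 174.2, increase in resident deposits held at foreign banks 43.0, new loans extended by domestic banks to foreign borrowers 199.2, sale of domestic government bonds to non-residents 160.6.)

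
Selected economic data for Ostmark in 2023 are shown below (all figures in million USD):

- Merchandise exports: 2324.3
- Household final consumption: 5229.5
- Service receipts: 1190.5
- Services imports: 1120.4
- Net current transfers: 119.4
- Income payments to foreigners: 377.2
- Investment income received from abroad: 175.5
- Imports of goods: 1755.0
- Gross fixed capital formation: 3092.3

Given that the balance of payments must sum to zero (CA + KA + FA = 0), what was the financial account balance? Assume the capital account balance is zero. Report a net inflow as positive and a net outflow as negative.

-557.1

Goods balance = 2324.3 - 1755.0 = 569.3
Services balance = 1190.5 - 1120.4 = 70.1
Trade balance (goods + services) = 569.3 + 70.1 = 639.4
Net primary income = 175.5 - 377.2 = -201.7
Net secondary income = 119.4
Current account = 639.4 + (-201.7) + 119.4 = 557.1
Financial account = -(557.1) = -557.1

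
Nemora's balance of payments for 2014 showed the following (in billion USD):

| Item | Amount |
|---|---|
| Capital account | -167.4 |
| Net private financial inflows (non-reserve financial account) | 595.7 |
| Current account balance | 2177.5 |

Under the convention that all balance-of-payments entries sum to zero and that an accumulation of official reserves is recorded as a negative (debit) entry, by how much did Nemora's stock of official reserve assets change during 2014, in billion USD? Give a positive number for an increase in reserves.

Official reserve transactions balance = -(2177.5 + (-167.4) + 595.7) = -2605.8
An accumulation of reserves is recorded as a debit (negative entry), so the change in the stock of reserves is the negative of that balance.
Change in official reserves = -(-2605.8) = 2605.8

2605.8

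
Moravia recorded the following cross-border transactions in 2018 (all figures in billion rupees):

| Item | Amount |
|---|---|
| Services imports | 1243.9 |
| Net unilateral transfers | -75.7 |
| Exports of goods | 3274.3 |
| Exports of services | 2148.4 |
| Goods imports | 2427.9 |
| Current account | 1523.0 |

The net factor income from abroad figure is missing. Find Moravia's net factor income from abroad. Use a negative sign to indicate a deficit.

Current account = goods balance + services balance + net primary income + net secondary income
Sum of the known components = 1675.2
Net factor income from abroad = CA - (known components) = 1523.0 - 1675.2 = -152.2

-152.2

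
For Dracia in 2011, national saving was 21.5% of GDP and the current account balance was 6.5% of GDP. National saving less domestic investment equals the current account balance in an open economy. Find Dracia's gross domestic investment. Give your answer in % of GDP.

I = S - CA = 21.5 - 6.5 = 15.0

15.0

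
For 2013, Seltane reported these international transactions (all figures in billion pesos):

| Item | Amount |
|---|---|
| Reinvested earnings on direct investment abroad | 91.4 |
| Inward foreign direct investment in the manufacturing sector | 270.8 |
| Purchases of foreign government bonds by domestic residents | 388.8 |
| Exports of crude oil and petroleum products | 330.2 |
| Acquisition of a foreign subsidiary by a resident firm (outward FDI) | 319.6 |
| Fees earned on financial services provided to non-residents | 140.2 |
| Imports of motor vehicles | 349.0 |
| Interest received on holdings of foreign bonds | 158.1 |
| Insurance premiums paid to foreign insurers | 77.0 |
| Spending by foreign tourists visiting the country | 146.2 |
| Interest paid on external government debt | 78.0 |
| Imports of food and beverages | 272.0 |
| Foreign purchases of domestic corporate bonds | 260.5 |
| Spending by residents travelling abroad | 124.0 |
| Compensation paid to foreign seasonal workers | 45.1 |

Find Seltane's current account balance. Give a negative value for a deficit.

Goods: 330.2 - 272.0 - 349.0 = -290.8
Services: -124.0 - 77.0 + 146.2 + 140.2 = 85.4
Primary income: -45.1 + 158.1 - 78.0 + 91.4 = 126.4
Current account = (-290.8) + 85.4 + 126.4 = -79.0
(Excluded from the current account — financial account: inward foreign direct investment in the manufacturing sector 270.8, purchases of foreign government bonds by domestic residents 388.8, acquisition of a foreign subsidiary by a resident firm (outward FDI) 319.6, foreign purchases of domestic corporate bonds 260.5.)

-79.0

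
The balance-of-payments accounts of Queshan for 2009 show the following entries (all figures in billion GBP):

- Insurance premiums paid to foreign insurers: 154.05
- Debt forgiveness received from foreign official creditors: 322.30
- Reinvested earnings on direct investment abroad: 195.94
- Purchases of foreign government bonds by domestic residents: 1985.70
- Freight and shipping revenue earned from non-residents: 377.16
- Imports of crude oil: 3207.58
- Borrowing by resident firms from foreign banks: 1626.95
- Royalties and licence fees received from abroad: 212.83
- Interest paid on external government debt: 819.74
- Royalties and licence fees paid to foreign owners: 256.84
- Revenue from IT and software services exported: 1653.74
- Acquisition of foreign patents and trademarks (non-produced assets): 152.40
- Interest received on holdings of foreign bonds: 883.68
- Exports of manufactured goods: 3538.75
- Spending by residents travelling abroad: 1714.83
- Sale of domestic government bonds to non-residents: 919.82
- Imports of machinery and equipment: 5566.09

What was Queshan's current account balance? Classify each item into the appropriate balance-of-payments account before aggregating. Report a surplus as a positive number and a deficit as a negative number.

-4857.03

Goods: 3538.75 - 5566.09 - 3207.58 = -5234.92
Services: 377.16 - 1714.83 + 1653.74 - 256.84 - 154.05 + 212.83 = 118.01
Primary income: 883.68 - 819.74 + 195.94 = 259.88
Current account = (-5234.92) + 118.01 + 259.88 = -4857.03
(Excluded from the current account — capital account: debt forgiveness received from foreign official creditors 322.30, acquisition of foreign patents and trademarks (non-produced assets) 152.40; financial account: purchases of foreign government bonds by domestic residents 1985.70, borrowing by resident firms from foreign banks 1626.95, sale of domestic government bonds to non-residents 919.82.)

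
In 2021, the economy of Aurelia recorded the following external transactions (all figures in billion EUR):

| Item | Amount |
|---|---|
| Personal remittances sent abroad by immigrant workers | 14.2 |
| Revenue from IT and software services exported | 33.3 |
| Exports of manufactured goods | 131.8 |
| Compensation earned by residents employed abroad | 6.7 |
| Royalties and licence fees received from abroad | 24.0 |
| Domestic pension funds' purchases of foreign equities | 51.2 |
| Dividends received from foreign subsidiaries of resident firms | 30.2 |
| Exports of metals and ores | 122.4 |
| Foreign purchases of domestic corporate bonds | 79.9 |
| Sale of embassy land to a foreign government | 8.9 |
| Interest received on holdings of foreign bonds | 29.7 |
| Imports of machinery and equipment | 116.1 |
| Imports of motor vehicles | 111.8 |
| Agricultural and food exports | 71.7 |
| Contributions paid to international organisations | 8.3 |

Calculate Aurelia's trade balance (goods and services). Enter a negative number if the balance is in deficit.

Goods: -116.1 - 111.8 + 131.8 + 122.4 + 71.7 = 98.0
Services: 33.3 + 24.0 = 57.3
Trade balance = 98.0 + 57.3 = 155.3
(Excluded from the trade balance — secondary income: personal remittances sent abroad by immigrant workers 14.2, contributions paid to international organisations 8.3; primary income: compensation earned by residents employed abroad 6.7, dividends received from foreign subsidiaries of resident firms 30.2, interest received on holdings of foreign bonds 29.7; financial account: domestic pension funds' purchases of foreign equities 51.2, foreign purchases of domestic corporate bonds 79.9; capital account: sale of embassy land to a foreign government 8.9.)

155.3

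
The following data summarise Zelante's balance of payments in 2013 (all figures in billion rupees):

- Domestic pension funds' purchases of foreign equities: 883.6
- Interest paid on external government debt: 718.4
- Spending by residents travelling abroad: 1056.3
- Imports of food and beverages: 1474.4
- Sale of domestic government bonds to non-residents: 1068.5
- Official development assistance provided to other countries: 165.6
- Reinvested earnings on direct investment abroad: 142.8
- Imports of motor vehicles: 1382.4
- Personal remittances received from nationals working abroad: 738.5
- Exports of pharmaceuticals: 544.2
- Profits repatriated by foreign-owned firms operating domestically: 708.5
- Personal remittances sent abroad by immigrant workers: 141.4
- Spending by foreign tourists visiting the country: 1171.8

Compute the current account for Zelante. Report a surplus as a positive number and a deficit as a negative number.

-3049.7

Goods: 544.2 - 1382.4 - 1474.4 = -2312.6
Services: -1056.3 + 1171.8 = 115.5
Primary income: -708.5 + 142.8 - 718.4 = -1284.1
Secondary income: -141.4 - 165.6 + 738.5 = 431.5
Current account = (-2312.6) + 115.5 + (-1284.1) + 431.5 = -3049.7
(Excluded from the current account — financial account: domestic pension funds' purchases of foreign equities 883.6, sale of domestic government bonds to non-residents 1068.5.)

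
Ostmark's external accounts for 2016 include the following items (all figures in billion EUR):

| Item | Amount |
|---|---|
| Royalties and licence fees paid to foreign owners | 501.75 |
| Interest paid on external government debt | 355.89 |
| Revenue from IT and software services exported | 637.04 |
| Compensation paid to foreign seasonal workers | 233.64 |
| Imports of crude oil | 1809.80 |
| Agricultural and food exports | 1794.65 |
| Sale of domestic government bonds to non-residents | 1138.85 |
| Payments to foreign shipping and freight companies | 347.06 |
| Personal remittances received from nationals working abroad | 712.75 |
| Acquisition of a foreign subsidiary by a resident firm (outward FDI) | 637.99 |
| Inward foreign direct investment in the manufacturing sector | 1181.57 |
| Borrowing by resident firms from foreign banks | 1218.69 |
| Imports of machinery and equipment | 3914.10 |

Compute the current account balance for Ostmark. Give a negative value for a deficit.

Goods: -1809.80 - 3914.10 + 1794.65 = -3929.25
Services: 637.04 - 501.75 - 347.06 = -211.77
Primary income: -233.64 - 355.89 = -589.53
Secondary income: 712.75
Current account = (-3929.25) + (-211.77) + (-589.53) + 712.75 = -4017.80
(Excluded from the current account — financial account: sale of domestic government bonds to non-residents 1138.85, acquisition of a foreign subsidiary by a resident firm (outward FDI) 637.99, inward foreign direct investment in the manufacturing sector 1181.57, borrowing by resident firms from foreign banks 1218.69.)

-4017.80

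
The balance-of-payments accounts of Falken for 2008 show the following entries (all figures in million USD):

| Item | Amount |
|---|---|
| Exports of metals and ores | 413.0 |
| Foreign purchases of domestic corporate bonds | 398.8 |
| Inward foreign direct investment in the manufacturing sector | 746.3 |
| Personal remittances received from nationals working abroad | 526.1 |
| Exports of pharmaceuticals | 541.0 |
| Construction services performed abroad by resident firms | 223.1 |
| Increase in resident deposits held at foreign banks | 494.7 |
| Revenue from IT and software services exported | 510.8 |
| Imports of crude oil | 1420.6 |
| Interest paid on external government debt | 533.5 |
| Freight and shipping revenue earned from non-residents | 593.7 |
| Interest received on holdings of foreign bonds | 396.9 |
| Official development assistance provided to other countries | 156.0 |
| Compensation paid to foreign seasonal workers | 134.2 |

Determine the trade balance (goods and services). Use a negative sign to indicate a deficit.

Goods: 413.0 + 541.0 - 1420.6 = -466.6
Services: 510.8 + 593.7 + 223.1 = 1327.6
Trade balance = -466.6 + 1327.6 = 861.0
(Excluded from the trade balance — financial account: foreign purchases of domestic corporate bonds 398.8, inward foreign direct investment in the manufacturing sector 746.3, increase in resident deposits held at foreign banks 494.7; secondary income: personal remittances received from nationals working abroad 526.1, official development assistance provided to other countries 156.0; primary income: interest paid on external government debt 533.5, interest received on holdings of foreign bonds 396.9, compensation paid to foreign seasonal workers 134.2.)

861.0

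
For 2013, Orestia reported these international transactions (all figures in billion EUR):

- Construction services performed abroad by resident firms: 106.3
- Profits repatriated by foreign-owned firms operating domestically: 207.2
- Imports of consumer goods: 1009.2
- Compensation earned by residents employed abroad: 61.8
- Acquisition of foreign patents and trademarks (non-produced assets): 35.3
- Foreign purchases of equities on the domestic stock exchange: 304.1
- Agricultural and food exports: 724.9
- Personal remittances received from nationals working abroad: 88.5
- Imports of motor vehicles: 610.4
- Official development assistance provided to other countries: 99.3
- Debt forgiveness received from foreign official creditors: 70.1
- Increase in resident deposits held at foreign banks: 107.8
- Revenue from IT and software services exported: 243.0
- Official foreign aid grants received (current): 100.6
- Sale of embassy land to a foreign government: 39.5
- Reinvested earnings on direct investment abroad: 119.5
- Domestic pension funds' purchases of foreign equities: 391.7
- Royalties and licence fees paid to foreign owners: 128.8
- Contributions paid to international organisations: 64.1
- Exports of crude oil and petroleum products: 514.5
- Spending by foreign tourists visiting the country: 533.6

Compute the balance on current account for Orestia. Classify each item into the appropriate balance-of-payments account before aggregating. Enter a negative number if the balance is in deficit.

Goods: 514.5 - 1009.2 + 724.9 - 610.4 = -380.2
Services: 106.3 + 533.6 + 243.0 - 128.8 = 754.1
Primary income: -207.2 + 119.5 + 61.8 = -25.9
Secondary income: 100.6 - 99.3 + 88.5 - 64.1 = 25.7
Current account = (-380.2) + 754.1 + (-25.9) + 25.7 = 373.7
(Excluded from the current account — capital account: acquisition of foreign patents and trademarks (non-produced assets) 35.3, debt forgiveness received from foreign official creditors 70.1, sale of embassy land to a foreign government 39.5; financial account: foreign purchases of equities on the domestic stock exchange 304.1, increase in resident deposits held at foreign banks 107.8, domestic pension funds' purchases of foreign equities 391.7.)

373.7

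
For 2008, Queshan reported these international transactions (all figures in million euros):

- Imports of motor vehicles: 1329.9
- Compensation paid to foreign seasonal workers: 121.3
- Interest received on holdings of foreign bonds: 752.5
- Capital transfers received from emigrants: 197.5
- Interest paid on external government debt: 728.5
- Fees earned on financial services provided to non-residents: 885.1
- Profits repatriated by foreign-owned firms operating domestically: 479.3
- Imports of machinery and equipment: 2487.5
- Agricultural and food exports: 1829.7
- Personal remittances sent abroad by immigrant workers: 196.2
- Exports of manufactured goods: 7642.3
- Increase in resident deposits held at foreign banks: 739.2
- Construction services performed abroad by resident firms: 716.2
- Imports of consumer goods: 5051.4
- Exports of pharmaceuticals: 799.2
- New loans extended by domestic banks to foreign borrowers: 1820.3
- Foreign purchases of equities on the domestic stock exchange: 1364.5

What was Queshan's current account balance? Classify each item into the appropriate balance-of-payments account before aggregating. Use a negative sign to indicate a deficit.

Goods: -5051.4 - 2487.5 + 1829.7 + 7642.3 + 799.2 - 1329.9 = 1402.4
Services: 716.2 + 885.1 = 1601.3
Primary income: -121.3 - 728.5 - 479.3 + 752.5 = -576.6
Secondary income: -196.2
Current account = 1402.4 + 1601.3 + (-576.6) + (-196.2) = 2230.9
(Excluded from the current account — capital account: capital transfers received from emigrants 197.5; financial account: increase in resident deposits held at foreign banks 739.2, new loans extended by domestic banks to foreign borrowers 1820.3, foreign purchases of equities on the domestic stock exchange 1364.5.)

2230.9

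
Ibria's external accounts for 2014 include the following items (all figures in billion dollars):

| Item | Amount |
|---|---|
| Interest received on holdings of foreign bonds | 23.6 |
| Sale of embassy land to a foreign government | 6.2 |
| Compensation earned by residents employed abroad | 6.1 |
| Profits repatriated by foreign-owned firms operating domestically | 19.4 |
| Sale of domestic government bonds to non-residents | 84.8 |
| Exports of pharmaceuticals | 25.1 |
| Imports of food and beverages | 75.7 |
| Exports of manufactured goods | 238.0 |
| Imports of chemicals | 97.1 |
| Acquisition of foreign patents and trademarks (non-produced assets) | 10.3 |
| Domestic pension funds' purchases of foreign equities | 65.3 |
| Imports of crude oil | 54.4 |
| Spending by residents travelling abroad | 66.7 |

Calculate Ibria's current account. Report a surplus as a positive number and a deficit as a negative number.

-20.5

Goods: -75.7 - 54.4 + 238.0 + 25.1 - 97.1 = 35.9
Services: -66.7
Primary income: 23.6 + 6.1 - 19.4 = 10.3
Current account = 35.9 + (-66.7) + 10.3 = -20.5
(Excluded from the current account — capital account: sale of embassy land to a foreign government 6.2, acquisition of foreign patents and trademarks (non-produced assets) 10.3; financial account: sale of domestic government bonds to non-residents 84.8, domestic pension funds' purchases of foreign equities 65.3.)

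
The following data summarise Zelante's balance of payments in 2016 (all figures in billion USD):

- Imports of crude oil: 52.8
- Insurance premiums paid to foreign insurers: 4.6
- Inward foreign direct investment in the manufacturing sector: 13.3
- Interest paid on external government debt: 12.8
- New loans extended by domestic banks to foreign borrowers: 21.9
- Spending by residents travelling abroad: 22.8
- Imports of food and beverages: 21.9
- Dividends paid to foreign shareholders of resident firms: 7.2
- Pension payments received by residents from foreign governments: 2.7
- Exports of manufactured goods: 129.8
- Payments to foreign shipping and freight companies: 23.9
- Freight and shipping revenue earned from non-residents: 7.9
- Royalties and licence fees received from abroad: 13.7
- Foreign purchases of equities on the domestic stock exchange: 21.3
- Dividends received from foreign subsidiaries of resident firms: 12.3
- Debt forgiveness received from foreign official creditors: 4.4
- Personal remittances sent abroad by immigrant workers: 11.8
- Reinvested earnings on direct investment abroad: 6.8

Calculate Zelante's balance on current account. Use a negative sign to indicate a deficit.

Goods: 129.8 - 21.9 - 52.8 = 55.1
Services: -4.6 + 7.9 - 23.9 - 22.8 + 13.7 = -29.7
Primary income: 6.8 + 12.3 - 7.2 - 12.8 = -0.9
Secondary income: 2.7 - 11.8 = -9.1
Current account = 55.1 + (-29.7) + (-0.9) + (-9.1) = 15.4
(Excluded from the current account — financial account: inward foreign direct investment in the manufacturing sector 13.3, new loans extended by domestic banks to foreign borrowers 21.9, foreign purchases of equities on the domestic stock exchange 21.3; capital account: debt forgiveness received from foreign official creditors 4.4.)

15.4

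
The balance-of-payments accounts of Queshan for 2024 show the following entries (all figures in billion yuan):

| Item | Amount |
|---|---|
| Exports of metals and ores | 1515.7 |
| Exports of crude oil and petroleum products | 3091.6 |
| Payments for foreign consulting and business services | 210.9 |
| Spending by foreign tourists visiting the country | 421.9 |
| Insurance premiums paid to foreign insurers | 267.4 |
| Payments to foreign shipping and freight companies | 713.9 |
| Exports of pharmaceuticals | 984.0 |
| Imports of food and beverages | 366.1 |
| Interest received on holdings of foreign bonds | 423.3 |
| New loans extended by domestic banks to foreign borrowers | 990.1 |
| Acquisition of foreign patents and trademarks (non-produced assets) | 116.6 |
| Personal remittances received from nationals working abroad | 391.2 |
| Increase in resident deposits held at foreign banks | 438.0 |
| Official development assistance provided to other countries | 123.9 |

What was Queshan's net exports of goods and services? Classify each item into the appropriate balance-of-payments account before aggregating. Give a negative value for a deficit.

Goods: 3091.6 + 984.0 + 1515.7 - 366.1 = 5225.2
Services: 421.9 - 713.9 - 267.4 - 210.9 = -770.3
Trade balance = 5225.2 + (-770.3) = 4454.9
(Excluded from the trade balance — primary income: interest received on holdings of foreign bonds 423.3; financial account: new loans extended by domestic banks to foreign borrowers 990.1, increase in resident deposits held at foreign banks 438.0; capital account: acquisition of foreign patents and trademarks (non-produced assets) 116.6; secondary income: personal remittances received from nationals working abroad 391.2, official development assistance provided to other countries 123.9.)

4454.9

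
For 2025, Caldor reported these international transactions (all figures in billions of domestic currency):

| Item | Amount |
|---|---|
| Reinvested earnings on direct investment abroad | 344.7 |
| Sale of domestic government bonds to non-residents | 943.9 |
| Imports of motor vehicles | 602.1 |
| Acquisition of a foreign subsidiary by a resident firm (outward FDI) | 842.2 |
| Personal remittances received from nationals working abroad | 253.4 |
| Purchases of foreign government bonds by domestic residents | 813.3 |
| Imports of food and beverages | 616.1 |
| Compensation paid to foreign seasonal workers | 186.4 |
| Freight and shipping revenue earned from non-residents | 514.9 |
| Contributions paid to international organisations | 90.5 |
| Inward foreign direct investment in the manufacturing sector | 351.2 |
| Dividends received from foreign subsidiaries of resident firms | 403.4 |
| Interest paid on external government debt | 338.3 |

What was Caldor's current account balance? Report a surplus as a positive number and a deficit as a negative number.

Goods: -602.1 - 616.1 = -1218.2
Services: 514.9
Primary income: -186.4 - 338.3 + 344.7 + 403.4 = 223.4
Secondary income: 253.4 - 90.5 = 162.9
Current account = (-1218.2) + 514.9 + 223.4 + 162.9 = -317.0
(Excluded from the current account — financial account: sale of domestic government bonds to non-residents 943.9, acquisition of a foreign subsidiary by a resident firm (outward FDI) 842.2, purchases of foreign government bonds by domestic residents 813.3, inward foreign direct investment in the manufacturing sector 351.2.)

-317.0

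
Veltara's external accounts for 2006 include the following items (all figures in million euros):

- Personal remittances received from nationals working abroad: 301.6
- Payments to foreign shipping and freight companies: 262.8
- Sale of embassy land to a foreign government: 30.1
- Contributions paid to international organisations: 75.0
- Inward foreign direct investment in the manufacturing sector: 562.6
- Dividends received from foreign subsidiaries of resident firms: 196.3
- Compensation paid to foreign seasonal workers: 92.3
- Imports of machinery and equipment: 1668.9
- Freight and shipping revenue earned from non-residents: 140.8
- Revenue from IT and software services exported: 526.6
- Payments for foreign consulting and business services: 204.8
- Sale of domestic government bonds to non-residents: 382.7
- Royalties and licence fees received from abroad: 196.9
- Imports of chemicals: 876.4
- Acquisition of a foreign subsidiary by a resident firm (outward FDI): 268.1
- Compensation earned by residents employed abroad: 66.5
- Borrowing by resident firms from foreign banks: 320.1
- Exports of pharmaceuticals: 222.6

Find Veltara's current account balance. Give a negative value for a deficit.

-1528.9

Goods: -1668.9 + 222.6 - 876.4 = -2322.7
Services: -262.8 + 196.9 + 526.6 - 204.8 + 140.8 = 396.7
Primary income: -92.3 + 66.5 + 196.3 = 170.5
Secondary income: 301.6 - 75.0 = 226.6
Current account = (-2322.7) + 396.7 + 170.5 + 226.6 = -1528.9
(Excluded from the current account — capital account: sale of embassy land to a foreign government 30.1; financial account: inward foreign direct investment in the manufacturing sector 562.6, sale of domestic government bonds to non-residents 382.7, acquisition of a foreign subsidiary by a resident firm (outward FDI) 268.1, borrowing by resident firms from foreign banks 320.1.)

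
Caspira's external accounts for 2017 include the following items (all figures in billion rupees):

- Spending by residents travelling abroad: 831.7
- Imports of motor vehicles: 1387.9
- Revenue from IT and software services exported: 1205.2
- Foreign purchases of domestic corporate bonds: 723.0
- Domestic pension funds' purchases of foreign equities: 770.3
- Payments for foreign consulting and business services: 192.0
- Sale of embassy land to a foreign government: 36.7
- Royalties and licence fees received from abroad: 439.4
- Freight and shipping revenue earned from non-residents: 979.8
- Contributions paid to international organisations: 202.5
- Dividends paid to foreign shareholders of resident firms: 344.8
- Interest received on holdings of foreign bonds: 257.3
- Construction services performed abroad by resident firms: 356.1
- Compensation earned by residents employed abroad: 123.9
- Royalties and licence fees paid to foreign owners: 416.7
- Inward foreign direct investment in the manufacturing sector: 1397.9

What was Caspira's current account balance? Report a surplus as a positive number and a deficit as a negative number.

-13.9

Goods: -1387.9
Services: -831.7 + 979.8 + 356.1 + 439.4 + 1205.2 - 192.0 - 416.7 = 1540.1
Primary income: -344.8 + 123.9 + 257.3 = 36.4
Secondary income: -202.5
Current account = (-1387.9) + 1540.1 + 36.4 + (-202.5) = -13.9
(Excluded from the current account — financial account: foreign purchases of domestic corporate bonds 723.0, domestic pension funds' purchases of foreign equities 770.3, inward foreign direct investment in the manufacturing sector 1397.9; capital account: sale of embassy land to a foreign government 36.7.)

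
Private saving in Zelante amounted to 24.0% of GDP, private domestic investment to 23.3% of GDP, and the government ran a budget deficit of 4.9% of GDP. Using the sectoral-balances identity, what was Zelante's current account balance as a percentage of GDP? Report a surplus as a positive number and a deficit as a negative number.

-4.2

By the sectoral-balances identity, CA = (S_private - I) + (T - G).
Private balance = 24.0 - 23.3 = 0.7
Government balance (T - G) = -4.9
CA = 0.7 + (-4.9) = -4.2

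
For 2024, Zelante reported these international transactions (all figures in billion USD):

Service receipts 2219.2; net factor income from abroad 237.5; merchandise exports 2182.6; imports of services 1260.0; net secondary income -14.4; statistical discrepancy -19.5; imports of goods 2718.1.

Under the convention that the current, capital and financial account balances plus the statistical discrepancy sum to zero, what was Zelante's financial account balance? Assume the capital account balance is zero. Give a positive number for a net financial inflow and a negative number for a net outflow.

-627.3

Goods balance = 2182.6 - 2718.1 = -535.5
Services balance = 2219.2 - 1260.0 = 959.2
Trade balance (goods + services) = -535.5 + 959.2 = 423.7
Net primary income = 237.5
Net secondary income = -14.4
Current account = 423.7 + 237.5 + (-14.4) = 646.8
Financial account = -(646.8 + (-19.5)) = -627.3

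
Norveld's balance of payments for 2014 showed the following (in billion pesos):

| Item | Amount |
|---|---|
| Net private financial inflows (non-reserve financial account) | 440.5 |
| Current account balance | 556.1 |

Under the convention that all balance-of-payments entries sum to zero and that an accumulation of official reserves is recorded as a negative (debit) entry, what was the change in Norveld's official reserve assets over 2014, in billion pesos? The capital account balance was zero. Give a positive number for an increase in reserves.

996.6

Official reserve transactions balance = -(556.1 + 440.5) = -996.6
An accumulation of reserves is recorded as a debit (negative entry), so the change in the stock of reserves is the negative of that balance.
Change in official reserves = -(-996.6) = 996.6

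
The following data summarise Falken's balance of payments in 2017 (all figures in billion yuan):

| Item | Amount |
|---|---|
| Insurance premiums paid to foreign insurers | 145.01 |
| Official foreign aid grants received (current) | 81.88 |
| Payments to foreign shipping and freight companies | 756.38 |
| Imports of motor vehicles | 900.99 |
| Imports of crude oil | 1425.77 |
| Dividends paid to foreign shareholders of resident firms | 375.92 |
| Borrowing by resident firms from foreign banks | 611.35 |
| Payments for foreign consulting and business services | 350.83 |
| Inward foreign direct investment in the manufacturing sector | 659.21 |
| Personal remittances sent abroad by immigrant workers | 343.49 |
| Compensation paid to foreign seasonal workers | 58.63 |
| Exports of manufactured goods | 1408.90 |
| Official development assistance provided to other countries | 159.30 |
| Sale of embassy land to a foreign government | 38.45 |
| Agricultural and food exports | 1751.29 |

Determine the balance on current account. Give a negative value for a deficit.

Goods: 1751.29 - 1425.77 + 1408.90 - 900.99 = 833.43
Services: -145.01 - 756.38 - 350.83 = -1252.22
Primary income: -58.63 - 375.92 = -434.55
Secondary income: -159.30 - 343.49 + 81.88 = -420.91
Current account = 833.43 + (-1252.22) + (-434.55) + (-420.91) = -1274.25
(Excluded from the current account — financial account: borrowing by resident firms from foreign banks 611.35, inward foreign direct investment in the manufacturing sector 659.21; capital account: sale of embassy land to a foreign government 38.45.)

-1274.25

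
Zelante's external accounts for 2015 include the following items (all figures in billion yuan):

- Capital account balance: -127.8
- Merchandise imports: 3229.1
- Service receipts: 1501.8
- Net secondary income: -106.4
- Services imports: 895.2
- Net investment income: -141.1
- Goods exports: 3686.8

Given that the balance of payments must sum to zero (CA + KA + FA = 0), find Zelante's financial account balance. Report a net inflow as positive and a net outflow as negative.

-689.0

Goods balance = 3686.8 - 3229.1 = 457.7
Services balance = 1501.8 - 895.2 = 606.6
Trade balance (goods + services) = 457.7 + 606.6 = 1064.3
Net primary income = -141.1
Net secondary income = -106.4
Current account = 1064.3 + (-141.1) + (-106.4) = 816.8
Financial account = -(816.8 + (-127.8)) = -689.0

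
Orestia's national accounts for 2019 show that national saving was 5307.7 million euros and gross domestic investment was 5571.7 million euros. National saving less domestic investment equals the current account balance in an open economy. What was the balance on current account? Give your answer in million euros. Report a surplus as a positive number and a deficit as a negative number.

S - I = CA (net lending to the rest of the world).
CA = S - I = 5307.7 - 5571.7 = -264.0

-264.0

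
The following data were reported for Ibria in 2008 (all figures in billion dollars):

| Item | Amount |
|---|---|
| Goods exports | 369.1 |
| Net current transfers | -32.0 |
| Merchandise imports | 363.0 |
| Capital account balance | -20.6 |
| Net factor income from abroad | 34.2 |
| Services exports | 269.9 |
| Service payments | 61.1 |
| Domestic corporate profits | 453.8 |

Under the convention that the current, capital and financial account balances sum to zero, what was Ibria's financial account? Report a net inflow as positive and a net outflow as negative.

Goods balance = 369.1 - 363.0 = 6.1
Services balance = 269.9 - 61.1 = 208.8
Trade balance (goods + services) = 6.1 + 208.8 = 214.9
Net primary income = 34.2
Net secondary income = -32.0
Current account = 214.9 + 34.2 + (-32.0) = 217.1
Financial account = -(217.1 + (-20.6)) = -196.5

-196.5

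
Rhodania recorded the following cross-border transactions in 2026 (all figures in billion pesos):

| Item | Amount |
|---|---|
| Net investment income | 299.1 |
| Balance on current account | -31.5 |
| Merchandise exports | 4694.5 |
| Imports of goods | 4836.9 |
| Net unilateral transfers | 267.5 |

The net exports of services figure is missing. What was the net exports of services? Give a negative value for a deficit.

-455.7

Current account = goods balance + services balance + net primary income + net secondary income
Sum of the known components = 424.2
Net exports of services = CA - (known components) = -31.5 - 424.2 = -455.7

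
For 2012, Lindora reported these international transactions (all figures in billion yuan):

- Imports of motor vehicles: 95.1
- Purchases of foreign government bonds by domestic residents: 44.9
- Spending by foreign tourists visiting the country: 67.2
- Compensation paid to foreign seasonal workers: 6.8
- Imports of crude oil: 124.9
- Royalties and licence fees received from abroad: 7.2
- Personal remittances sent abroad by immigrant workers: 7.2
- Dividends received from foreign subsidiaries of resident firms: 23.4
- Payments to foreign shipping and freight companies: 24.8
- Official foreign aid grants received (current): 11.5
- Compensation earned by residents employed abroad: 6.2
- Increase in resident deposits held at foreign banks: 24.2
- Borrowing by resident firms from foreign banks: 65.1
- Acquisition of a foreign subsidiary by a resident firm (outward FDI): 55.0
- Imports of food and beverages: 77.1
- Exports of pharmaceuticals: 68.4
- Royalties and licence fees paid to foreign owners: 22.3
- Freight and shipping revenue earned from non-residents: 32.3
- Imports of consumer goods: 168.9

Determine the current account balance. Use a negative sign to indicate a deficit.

Goods: -124.9 - 77.1 - 168.9 + 68.4 - 95.1 = -397.6
Services: -22.3 - 24.8 + 67.2 + 32.3 + 7.2 = 59.6
Primary income: 6.2 - 6.8 + 23.4 = 22.8
Secondary income: 11.5 - 7.2 = 4.3
Current account = (-397.6) + 59.6 + 22.8 + 4.3 = -310.9
(Excluded from the current account — financial account: purchases of foreign government bonds by domestic residents 44.9, increase in resident deposits held at foreign banks 24.2, borrowing by resident firms from foreign banks 65.1, acquisition of a foreign subsidiary by a resident firm (outward FDI) 55.0.)

-310.9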